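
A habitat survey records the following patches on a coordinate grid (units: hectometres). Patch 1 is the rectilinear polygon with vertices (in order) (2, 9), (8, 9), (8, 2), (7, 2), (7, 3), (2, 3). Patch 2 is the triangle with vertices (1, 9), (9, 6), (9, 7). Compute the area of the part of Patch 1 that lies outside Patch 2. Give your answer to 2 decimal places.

34.00

|Patch 1| = 37, |Patch 1∩Patch 2| = 3.
|Patch 1 ∖ Patch 2| = |Patch 1| − |Patch 1∩Patch 2| = 37 − 3 = 34.00.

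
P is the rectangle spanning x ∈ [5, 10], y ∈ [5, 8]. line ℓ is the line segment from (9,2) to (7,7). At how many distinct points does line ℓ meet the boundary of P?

1

The segment meets the boundary at (7.8,5).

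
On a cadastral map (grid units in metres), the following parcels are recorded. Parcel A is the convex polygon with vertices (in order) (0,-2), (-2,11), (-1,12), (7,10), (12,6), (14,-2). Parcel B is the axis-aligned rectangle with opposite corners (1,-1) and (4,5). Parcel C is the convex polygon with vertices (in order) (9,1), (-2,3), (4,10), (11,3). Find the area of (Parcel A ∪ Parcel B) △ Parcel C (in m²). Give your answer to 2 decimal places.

|Parcel A ∪ Parcel B| = 162.5.
|(Parcel A ∪ Parcel B) ∩ Parcel C| = 57.6092.
|(Parcel A ∪ Parcel B) △ Parcel C| = 162.5 + 58.5 − 115.2183 = 105.78.

105.78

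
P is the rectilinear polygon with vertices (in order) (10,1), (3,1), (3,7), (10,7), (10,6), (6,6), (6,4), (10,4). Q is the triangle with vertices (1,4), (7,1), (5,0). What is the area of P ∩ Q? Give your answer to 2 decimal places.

The intersection is the polygon with vertices (4,1), (3,2), (3,3), (7,1).
By the shoelace formula its area is 3.50.

3.50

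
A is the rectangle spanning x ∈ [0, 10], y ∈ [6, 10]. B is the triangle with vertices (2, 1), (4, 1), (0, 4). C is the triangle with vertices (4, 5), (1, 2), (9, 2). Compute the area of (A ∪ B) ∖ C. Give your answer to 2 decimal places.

42.44

|A ∪ B| = 43.
|(A ∪ B) ∩ C| = 0.5619.
|(A ∪ B) ∖ C| = 43 − 0.5619 = 42.44.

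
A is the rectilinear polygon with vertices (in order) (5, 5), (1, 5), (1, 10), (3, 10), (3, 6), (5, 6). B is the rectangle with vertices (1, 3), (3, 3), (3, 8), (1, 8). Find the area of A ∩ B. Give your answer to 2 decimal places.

The intersection is the polygon with vertices (1,5), (1,8), (3,8), (3,6), (3,5).
By the shoelace formula its area is 6.00.

6.00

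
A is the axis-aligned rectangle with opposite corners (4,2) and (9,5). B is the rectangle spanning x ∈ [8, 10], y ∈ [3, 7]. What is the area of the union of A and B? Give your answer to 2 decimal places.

By inclusion–exclusion:
Individual areas: |A| = 15, |B| = 8.
|A∩B|: x∈[8,9], y∈[3,5] → 1·2 = 2.
|A ∪ B| = 23 − 2 = 21.00.

21.00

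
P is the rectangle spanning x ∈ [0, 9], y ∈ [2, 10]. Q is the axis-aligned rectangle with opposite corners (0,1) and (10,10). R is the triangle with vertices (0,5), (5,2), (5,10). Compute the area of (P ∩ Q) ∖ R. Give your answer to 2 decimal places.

52.00

|P ∩ Q| = 72.
|(P ∩ Q) ∩ R| = 20.
|(P ∩ Q) ∖ R| = 72 − 20 = 52.00.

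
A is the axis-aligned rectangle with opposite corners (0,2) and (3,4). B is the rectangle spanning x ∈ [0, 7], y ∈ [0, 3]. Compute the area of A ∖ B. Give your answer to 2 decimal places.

|A∩B|: x∈[0,3], y∈[2,3] → 3·1 = 3.
|A| = 6.
|A ∖ B| = |A| − |A∩B| = 6 − 3 = 3.00.

3.00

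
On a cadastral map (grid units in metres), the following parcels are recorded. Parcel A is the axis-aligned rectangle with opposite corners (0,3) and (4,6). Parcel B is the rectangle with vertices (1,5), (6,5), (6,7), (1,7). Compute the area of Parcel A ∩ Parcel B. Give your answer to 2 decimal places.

|Parcel A∩Parcel B|: x∈[1,4], y∈[5,6] → 3·1 = 3.

3.00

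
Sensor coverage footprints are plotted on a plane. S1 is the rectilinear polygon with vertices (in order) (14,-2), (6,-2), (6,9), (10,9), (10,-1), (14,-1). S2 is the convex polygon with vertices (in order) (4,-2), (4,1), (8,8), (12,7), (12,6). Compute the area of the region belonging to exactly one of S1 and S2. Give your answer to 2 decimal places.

40.00

|S1| = 48, |S2| = 32, |S1∩S2| = 20.
|S1 △ S2| = |S1| + |S2| − 2·|S1∩S2| = 48 + 32 − 40 = 40.00.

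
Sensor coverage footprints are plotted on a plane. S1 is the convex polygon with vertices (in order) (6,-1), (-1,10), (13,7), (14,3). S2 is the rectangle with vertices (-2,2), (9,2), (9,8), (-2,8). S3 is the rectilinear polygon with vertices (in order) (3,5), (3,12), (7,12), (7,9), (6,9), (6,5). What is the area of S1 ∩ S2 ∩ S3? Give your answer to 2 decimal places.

The intersection is the polygon with vertices (6,8), (6,5), (3,5), (3,8).
By the shoelace formula its area is 9.00.

9.00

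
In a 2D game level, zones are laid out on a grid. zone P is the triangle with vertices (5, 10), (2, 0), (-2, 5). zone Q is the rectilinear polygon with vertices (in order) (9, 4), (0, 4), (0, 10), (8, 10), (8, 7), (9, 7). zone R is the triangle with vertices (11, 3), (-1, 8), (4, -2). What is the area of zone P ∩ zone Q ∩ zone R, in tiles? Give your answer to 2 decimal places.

8.42

The intersection is the polygon with vertices (1,4), (0,6), (0,6.429), (1.021,7.158), (3.8,6), (3.2,4).
By the shoelace formula its area is 8.42.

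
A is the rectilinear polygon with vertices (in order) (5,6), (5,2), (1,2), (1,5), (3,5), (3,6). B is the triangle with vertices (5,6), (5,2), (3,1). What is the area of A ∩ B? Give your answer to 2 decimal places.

3.20

The intersection is the polygon with vertices (5,2), (3.4,2), (5,6).
By the shoelace formula its area is 3.20.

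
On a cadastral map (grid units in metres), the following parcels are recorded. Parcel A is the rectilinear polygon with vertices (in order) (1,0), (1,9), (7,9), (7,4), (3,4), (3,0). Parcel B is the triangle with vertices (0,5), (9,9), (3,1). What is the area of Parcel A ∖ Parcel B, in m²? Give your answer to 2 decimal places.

|Parcel A| = 38, |Parcel A∩Parcel B| = 17.9583.
|Parcel A ∖ Parcel B| = |Parcel A| − |Parcel A∩Parcel B| = 38 − 17.9583 = 20.04.

20.04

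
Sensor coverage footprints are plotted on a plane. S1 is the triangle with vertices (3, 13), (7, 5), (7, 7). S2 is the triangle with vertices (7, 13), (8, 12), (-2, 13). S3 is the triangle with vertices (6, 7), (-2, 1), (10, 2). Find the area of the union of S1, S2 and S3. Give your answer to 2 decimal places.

By inclusion–exclusion:
Individual areas: |S1| = 4, |S2| = 4.5, |S3| = 32.
|S1∩S2| = 0.0235.
|S1∩S3| = 0.375.
|S2∩S3| = 0.
|S1∩S2∩S3| = 0.
|S1 ∪ S2 ∪ S3| = 40.5 − 0.3985 + 0 = 40.10.

40.10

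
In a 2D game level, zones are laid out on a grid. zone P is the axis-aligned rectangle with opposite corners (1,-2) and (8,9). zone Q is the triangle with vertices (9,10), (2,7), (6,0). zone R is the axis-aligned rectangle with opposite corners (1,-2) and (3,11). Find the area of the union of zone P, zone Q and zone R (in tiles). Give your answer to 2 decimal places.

By inclusion–exclusion:
Individual areas: |zone P| = 77, |zone Q| = 30.5, |zone R| = 26.
|zone P∩zone Q| = 28.6667.
|zone P∩zone R|: x∈[1,3], y∈[-2,9] → 2·11 = 22.
|zone Q∩zone R| = 1.0893.
|zone P∩zone Q∩zone R| = 1.0893.
|zone P ∪ zone Q ∪ zone R| = 133.5 − 51.756 + 1.0893 = 82.83.

82.83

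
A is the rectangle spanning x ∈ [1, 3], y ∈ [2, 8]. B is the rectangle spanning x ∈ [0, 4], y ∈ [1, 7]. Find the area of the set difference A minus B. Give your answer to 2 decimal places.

2.00

|A∩B|: x∈[1,3], y∈[2,7] → 2·5 = 10.
|A| = 12.
|A ∖ B| = |A| − |A∩B| = 12 − 10 = 2.00.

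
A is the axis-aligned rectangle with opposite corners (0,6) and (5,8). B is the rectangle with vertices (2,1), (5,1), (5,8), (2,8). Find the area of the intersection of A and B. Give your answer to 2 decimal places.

|A∩B|: x∈[2,5], y∈[6,8] → 3·2 = 6.

6.00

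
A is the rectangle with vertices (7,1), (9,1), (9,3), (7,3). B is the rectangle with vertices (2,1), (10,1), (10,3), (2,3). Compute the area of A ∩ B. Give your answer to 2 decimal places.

|A∩B|: x∈[7,9], y∈[1,3] → 2·2 = 4.

4.00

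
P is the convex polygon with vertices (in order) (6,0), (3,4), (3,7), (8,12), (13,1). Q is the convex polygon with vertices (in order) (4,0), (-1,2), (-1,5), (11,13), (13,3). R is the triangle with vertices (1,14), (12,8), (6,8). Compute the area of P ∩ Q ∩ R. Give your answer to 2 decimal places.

The intersection is the polygon with vertices (7.325,10.55), (9.099,9.582), (9.818,8), (6,8), (5.107,9.071).
By the shoelace formula its area is 7.77.

7.77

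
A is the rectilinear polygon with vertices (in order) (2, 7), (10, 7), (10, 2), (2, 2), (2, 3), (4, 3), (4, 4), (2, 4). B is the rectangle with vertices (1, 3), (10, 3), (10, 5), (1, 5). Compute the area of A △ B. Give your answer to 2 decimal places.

28.00

|A| = 38, |B| = 18, |A∩B| = 14.
|A △ B| = |A| + |B| − 2·|A∩B| = 38 + 18 − 28 = 28.00.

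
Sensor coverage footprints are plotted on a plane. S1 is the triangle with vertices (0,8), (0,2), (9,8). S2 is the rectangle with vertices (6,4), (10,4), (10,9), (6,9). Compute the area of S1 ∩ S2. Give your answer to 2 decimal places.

3.00

The intersection is the polygon with vertices (9,8), (6,6), (6,8).
By the shoelace formula its area is 3.00.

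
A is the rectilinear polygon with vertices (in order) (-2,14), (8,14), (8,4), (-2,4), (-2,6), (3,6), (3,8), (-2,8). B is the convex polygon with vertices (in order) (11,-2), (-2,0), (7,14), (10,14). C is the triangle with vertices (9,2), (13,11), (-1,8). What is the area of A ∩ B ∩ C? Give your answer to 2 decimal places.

The intersection is the polygon with vertices (8,4), (5.667,4), (2.333,6), (3,6), (3,7.778), (3.805,9.03), (8,9.929).
By the shoelace formula its area is 24.53.

24.53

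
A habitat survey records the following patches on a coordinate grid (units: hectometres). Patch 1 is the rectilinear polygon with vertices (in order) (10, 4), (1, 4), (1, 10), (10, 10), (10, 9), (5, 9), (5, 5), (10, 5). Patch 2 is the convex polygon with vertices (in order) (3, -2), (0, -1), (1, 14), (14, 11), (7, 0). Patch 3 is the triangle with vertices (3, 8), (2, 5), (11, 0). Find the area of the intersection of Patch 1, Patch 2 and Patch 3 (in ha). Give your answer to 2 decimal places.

9.10

The intersection is the polygon with vertices (5,5), (6,5), (7,4), (3.8,4), (2,5), (3,8), (5,6).
By the shoelace formula its area is 9.10.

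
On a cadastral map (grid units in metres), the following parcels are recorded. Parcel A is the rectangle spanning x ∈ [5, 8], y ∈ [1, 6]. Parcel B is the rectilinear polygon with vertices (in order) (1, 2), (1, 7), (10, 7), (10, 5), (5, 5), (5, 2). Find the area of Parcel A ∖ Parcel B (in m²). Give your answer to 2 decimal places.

|Parcel A| = 15, |Parcel A∩Parcel B| = 3.
|Parcel A ∖ Parcel B| = |Parcel A| − |Parcel A∩Parcel B| = 15 − 3 = 12.00.

12.00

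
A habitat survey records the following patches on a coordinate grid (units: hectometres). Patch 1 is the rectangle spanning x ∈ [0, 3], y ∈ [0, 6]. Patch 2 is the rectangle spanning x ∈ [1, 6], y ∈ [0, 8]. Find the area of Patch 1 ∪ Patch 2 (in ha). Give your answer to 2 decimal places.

46.00

By inclusion–exclusion:
Individual areas: |Patch 1| = 18, |Patch 2| = 40.
|Patch 1∩Patch 2|: x∈[1,3], y∈[0,6] → 2·6 = 12.
|Patch 1 ∪ Patch 2| = 58 − 12 = 46.00.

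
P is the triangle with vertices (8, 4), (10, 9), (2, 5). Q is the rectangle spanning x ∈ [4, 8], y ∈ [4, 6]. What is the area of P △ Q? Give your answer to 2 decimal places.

10.67

|P| = 16, |Q| = 8, |P∩Q| = 6.6667.
|P △ Q| = |P| + |Q| − 2·|P∩Q| = 16 + 8 − 13.3333 = 10.67.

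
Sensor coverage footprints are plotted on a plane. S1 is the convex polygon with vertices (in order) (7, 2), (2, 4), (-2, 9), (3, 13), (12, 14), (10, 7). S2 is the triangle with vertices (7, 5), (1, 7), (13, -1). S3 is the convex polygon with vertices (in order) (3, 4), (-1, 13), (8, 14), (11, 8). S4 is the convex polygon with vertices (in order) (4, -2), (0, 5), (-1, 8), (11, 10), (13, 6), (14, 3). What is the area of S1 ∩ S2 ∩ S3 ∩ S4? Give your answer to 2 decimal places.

2.62

The intersection is the polygon with vertices (1.783,6.739), (5.8,5.4), (4.429,4.714), (1.947,6.368).
By the shoelace formula its area is 2.62.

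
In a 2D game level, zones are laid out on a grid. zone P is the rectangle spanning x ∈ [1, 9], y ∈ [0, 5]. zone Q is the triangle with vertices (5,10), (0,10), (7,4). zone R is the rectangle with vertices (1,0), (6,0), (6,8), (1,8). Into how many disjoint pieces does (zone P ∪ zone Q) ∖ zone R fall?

2

(zone P ∪ zone Q) ∖ zone R splits into 2 disjoint pieces (area 15.6667, area 8.3333).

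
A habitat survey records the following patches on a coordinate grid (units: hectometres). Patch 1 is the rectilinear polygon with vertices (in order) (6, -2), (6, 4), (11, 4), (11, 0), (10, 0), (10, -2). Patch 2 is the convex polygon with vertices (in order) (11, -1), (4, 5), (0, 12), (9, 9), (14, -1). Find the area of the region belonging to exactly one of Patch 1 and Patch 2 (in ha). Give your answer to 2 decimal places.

|Patch 1| = 28, |Patch 2| = 69.5, |Patch 1∩Patch 2| = 13.7143.
|Patch 1 △ Patch 2| = |Patch 1| + |Patch 2| − 2·|Patch 1∩Patch 2| = 28 + 69.5 − 27.4286 = 70.07.

70.07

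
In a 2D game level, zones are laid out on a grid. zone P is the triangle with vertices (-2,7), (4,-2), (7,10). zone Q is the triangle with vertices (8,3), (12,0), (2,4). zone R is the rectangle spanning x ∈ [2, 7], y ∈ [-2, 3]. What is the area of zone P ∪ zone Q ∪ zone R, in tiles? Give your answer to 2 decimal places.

By inclusion–exclusion:
Individual areas: |zone P| = 49.5, |zone Q| = 7, |zone R| = 25.
|zone P∩zone Q| = 1.2473.
|zone P∩zone R| = 10.125.
|zone Q∩zone R| = 1.25.
|zone P∩zone Q∩zone R| = 0.1023.
|zone P ∪ zone Q ∪ zone R| = 81.5 − 12.6223 + 0.1023 = 68.98.

68.98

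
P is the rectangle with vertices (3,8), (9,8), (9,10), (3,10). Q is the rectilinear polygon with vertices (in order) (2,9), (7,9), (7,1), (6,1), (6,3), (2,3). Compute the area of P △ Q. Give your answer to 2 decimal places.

36.00

|P| = 12, |Q| = 32, |P∩Q| = 4.
|P △ Q| = |P| + |Q| − 2·|P∩Q| = 12 + 32 − 8 = 36.00.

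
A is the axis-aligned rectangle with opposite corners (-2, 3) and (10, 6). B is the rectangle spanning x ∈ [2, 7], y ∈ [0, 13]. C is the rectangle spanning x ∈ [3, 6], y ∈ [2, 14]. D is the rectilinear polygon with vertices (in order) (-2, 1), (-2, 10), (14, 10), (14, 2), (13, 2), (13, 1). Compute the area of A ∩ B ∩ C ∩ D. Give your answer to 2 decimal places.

9.00

The intersection is the polygon with vertices (3,6), (6,6), (6,3), (3,3).
By the shoelace formula its area is 9.00.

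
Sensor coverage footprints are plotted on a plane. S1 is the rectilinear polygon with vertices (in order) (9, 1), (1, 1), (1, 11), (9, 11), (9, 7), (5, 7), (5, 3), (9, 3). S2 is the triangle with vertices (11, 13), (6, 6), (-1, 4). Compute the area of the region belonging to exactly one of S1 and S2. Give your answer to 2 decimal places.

52.29

|S1| = 64, |S2| = 19.5, |S1∩S2| = 15.6048.
|S1 △ S2| = |S1| + |S2| − 2·|S1∩S2| = 64 + 19.5 − 31.2095 = 52.29.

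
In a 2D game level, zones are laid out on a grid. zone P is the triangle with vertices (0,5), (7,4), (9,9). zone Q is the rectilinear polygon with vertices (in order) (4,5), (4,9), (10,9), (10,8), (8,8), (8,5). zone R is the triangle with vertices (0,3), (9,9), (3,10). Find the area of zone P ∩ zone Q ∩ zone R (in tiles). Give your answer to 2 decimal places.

2.78

The intersection is the polygon with vertices (4,6.778), (9,9), (4,5.667).
By the shoelace formula its area is 2.78.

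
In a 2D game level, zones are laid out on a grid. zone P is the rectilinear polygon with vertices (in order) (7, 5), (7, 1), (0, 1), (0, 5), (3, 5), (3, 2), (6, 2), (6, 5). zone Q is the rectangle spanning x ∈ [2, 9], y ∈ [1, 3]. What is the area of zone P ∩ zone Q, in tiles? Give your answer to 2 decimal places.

The intersection is the polygon with vertices (7,1), (2,1), (2,3), (3,3), (3,2), (6,2), (6,3), (7,3).
By the shoelace formula its area is 7.00.

7.00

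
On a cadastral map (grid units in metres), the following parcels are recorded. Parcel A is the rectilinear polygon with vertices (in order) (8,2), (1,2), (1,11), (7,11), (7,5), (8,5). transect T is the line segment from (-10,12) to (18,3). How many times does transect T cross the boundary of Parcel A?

The segment meets the boundary at (7,6.536), (1,8.464).

2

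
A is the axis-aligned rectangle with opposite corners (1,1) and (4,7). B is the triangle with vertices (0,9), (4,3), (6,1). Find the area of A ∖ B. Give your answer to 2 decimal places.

16.83

|A| = 18, |A∩B| = 1.1667.
|A ∖ B| = |A| − |A∩B| = 18 − 1.1667 = 16.83.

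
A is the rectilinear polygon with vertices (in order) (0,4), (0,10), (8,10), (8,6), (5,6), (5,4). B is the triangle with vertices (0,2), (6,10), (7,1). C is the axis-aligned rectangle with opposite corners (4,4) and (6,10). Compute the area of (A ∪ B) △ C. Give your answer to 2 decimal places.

|A ∪ B| = 60.6111.
|(A ∪ B) ∩ C| = 12.
|(A ∪ B) △ C| = 60.6111 + 12 − 24 = 48.61.

48.61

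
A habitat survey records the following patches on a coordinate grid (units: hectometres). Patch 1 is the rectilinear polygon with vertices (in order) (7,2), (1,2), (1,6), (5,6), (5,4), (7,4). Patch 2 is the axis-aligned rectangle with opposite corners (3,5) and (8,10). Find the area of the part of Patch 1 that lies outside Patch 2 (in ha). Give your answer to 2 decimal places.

18.00

|Patch 1| = 20, |Patch 1∩Patch 2| = 2.
|Patch 1 ∖ Patch 2| = |Patch 1| − |Patch 1∩Patch 2| = 20 − 2 = 18.00.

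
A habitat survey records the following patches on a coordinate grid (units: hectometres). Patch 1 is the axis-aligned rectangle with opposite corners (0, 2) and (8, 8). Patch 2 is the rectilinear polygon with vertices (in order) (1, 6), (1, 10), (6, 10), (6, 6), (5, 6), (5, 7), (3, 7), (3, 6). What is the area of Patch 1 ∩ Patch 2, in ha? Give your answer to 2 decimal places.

The intersection is the polygon with vertices (6,8), (6,6), (5,6), (5,7), (3,7), (3,6), (1,6), (1,8).
By the shoelace formula its area is 8.00.

8.00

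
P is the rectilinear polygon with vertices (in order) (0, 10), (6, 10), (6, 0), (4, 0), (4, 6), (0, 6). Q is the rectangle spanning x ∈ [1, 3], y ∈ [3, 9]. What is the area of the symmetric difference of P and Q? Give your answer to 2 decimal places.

|P| = 36, |Q| = 12, |P∩Q| = 6.
|P △ Q| = |P| + |Q| − 2·|P∩Q| = 36 + 12 − 12 = 36.00.

36.00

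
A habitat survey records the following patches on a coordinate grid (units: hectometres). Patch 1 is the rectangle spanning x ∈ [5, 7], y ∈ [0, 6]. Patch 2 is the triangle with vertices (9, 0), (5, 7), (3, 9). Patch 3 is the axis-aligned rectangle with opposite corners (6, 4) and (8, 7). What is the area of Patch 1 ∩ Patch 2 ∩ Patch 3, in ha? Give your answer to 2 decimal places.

0.36

The intersection is the polygon with vertices (6,4.5), (6,5.25), (6.714,4), (6.333,4).
By the shoelace formula its area is 0.36.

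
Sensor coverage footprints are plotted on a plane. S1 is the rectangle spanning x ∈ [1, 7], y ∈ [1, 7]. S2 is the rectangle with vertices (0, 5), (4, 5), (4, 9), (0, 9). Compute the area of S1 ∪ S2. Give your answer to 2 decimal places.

46.00

By inclusion–exclusion:
Individual areas: |S1| = 36, |S2| = 16.
|S1∩S2|: x∈[1,4], y∈[5,7] → 3·2 = 6.
|S1 ∪ S2| = 52 − 6 = 46.00.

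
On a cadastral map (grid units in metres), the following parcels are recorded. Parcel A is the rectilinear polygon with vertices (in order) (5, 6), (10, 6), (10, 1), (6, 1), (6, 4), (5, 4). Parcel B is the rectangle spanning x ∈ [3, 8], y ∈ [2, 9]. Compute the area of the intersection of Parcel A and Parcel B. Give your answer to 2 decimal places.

10.00

The intersection is the polygon with vertices (8,6), (8,2), (6,2), (6,4), (5,4), (5,6).
By the shoelace formula its area is 10.00.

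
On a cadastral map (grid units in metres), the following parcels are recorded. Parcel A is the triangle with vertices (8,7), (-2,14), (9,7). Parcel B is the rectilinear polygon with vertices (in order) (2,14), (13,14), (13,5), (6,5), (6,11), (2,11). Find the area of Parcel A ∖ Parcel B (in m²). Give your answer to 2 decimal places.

1.90

|Parcel A| = 3.5, |Parcel A∩Parcel B| = 1.5974.
|Parcel A ∖ Parcel B| = |Parcel A| − |Parcel A∩Parcel B| = 3.5 − 1.5974 = 1.90.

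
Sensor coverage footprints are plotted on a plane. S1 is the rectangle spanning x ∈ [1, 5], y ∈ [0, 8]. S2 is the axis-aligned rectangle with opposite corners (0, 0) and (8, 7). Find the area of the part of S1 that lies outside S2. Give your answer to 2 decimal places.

4.00

|S1∩S2|: x∈[1,5], y∈[0,7] → 4·7 = 28.
|S1| = 32.
|S1 ∖ S2| = |S1| − |S1∩S2| = 32 − 28 = 4.00.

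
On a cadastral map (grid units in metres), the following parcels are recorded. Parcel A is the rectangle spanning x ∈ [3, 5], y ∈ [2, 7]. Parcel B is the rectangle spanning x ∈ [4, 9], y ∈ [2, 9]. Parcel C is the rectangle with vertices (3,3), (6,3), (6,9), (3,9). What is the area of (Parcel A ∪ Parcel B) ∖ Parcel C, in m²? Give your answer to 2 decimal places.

24.00

|Parcel A ∪ Parcel B| = 40.
|(Parcel A ∪ Parcel B) ∩ Parcel C| = 16.
|(Parcel A ∪ Parcel B) ∖ Parcel C| = 40 − 16 = 24.00.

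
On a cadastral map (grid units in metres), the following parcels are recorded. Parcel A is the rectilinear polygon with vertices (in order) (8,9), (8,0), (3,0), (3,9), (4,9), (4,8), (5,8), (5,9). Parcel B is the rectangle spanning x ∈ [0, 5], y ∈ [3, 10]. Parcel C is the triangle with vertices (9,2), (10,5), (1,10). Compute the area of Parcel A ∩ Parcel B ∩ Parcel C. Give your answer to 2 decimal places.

The intersection is the polygon with vertices (4,8), (4.6,8), (5,7.778), (5,6), (3,8), (3,8.889), (4,8.333).
By the shoelace formula its area is 2.57.

2.57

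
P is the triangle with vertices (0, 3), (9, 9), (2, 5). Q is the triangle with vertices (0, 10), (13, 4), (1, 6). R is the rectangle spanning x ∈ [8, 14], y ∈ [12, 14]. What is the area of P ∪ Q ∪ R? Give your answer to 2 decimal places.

By inclusion–exclusion:
Individual areas: |P| = 3, |Q| = 23, |R| = 12.
|P∩Q| = 1.0473.
|P∩R| = 0.
|Q∩R| = 0.
|P∩Q∩R| = 0.
|P ∪ Q ∪ R| = 38 − 1.0473 + 0 = 36.95.

36.95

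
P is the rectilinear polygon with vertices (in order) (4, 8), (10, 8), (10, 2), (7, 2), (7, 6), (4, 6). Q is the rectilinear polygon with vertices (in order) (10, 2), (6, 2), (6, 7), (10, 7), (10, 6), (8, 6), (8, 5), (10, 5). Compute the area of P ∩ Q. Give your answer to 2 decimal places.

14.00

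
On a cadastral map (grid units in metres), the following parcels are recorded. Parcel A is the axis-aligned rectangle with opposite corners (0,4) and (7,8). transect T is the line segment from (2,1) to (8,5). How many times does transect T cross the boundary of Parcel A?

2

The segment meets the boundary at (7,4.333), (6.5,4).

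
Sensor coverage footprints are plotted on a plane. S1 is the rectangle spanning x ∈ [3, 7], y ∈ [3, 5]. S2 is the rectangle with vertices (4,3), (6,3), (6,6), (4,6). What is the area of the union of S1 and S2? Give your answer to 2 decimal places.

By inclusion–exclusion:
Individual areas: |S1| = 8, |S2| = 6.
|S1∩S2|: x∈[4,6], y∈[3,5] → 2·2 = 4.
|S1 ∪ S2| = 14 − 4 = 10.00.

10.00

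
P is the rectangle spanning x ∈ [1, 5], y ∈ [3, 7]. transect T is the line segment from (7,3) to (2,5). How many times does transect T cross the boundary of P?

The segment meets the boundary at (5,3.8).

1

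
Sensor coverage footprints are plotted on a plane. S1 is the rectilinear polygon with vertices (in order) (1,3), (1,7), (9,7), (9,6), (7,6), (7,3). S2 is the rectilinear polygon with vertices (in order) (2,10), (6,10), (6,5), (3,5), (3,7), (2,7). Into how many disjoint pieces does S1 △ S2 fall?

S1 △ S2 is a single connected region.

1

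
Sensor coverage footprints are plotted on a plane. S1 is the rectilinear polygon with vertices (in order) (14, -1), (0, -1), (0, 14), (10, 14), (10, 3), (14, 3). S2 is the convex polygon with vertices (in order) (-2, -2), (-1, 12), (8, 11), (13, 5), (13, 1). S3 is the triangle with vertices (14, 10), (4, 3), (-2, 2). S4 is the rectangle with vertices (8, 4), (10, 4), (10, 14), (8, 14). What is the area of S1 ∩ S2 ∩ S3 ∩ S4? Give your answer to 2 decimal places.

2.00

The intersection is the polygon with vertices (10,8), (10,7.2), (8,5.8), (8,7).
By the shoelace formula its area is 2.00.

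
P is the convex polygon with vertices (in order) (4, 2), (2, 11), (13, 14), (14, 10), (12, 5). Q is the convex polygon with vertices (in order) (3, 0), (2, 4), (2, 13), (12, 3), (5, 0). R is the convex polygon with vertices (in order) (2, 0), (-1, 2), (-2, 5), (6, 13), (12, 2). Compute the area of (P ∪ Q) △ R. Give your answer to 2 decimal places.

73.92

|P ∪ Q| = 122.1169.
|(P ∪ Q) ∩ R| = 74.3476.
|(P ∪ Q) △ R| = 122.1169 + 100.5 − 148.6952 = 73.92.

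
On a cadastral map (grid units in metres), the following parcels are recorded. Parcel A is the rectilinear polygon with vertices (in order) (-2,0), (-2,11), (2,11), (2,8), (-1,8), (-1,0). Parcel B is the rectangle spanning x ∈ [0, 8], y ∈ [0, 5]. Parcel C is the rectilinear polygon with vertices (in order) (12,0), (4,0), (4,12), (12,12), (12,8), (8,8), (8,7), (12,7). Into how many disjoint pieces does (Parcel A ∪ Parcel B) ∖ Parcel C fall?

2

(Parcel A ∪ Parcel B) ∖ Parcel C splits into 2 disjoint pieces (area 20, area 20).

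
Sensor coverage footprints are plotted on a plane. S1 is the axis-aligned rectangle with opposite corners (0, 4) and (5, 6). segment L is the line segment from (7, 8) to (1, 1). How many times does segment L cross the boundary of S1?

2

The segment meets the boundary at (3.571,4), (5,5.667).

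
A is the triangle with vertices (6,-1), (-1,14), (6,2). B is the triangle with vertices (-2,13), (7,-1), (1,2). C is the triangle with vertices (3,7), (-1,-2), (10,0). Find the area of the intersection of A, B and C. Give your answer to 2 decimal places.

1.98

The intersection is the polygon with vertices (6,0.556), (6,-0.5), (5.696,-0.348), (3.351,4.676).
By the shoelace formula its area is 1.98.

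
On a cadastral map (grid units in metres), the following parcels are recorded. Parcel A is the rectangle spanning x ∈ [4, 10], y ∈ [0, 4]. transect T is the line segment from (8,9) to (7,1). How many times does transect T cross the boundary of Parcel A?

1

The segment meets the boundary at (7.375,4).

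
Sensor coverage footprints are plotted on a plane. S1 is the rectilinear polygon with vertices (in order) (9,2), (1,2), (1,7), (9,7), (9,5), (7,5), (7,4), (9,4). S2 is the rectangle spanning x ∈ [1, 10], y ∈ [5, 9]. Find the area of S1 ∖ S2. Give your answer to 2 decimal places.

|S1| = 38, |S1∩S2| = 16.
|S1 ∖ S2| = |S1| − |S1∩S2| = 38 − 16 = 22.00.

22.00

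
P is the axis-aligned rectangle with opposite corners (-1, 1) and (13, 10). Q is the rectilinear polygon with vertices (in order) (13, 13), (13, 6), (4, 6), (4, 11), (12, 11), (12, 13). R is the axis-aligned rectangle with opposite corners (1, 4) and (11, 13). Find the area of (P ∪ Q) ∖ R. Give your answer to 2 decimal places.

70.00

|P ∪ Q| = 137.
|(P ∪ Q) ∩ R| = 67.
|(P ∪ Q) ∖ R| = 137 − 67 = 70.00.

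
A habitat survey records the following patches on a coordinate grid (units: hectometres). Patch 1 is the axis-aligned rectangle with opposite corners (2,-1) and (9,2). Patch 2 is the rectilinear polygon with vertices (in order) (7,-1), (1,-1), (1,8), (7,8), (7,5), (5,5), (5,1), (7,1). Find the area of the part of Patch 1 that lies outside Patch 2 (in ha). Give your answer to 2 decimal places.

8.00

|Patch 1| = 21, |Patch 1∩Patch 2| = 13.
|Patch 1 ∖ Patch 2| = |Patch 1| − |Patch 1∩Patch 2| = 21 − 13 = 8.00.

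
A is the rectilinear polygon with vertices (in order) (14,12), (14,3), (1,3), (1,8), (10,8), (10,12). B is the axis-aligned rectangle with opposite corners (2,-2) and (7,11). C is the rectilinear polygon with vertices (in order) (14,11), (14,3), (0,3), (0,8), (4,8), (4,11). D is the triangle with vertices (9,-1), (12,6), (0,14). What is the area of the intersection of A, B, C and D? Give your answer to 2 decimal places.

The intersection is the polygon with vertices (4,8), (7,8), (7,3), (6.6,3), (3.6,8).
By the shoelace formula its area is 9.50.

9.50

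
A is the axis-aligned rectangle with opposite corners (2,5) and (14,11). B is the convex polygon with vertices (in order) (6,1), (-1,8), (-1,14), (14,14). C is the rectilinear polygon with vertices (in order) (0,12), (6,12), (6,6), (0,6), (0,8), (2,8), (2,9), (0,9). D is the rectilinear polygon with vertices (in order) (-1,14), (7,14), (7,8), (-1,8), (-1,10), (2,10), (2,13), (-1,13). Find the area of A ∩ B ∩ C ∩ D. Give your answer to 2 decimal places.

The intersection is the polygon with vertices (6,8), (2,8), (2,9), (2,10), (2,11), (6,11).
By the shoelace formula its area is 12.00.

12.00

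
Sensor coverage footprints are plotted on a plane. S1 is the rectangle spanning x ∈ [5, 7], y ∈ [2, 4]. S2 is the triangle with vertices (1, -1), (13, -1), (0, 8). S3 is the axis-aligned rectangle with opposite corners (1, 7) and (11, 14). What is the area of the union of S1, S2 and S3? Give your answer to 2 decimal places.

124.45

By inclusion–exclusion:
Individual areas: |S1| = 4, |S2| = 54, |S3| = 70.
|S1∩S2| = 3.4829.
|S1∩S3| = 0 (no overlap).
|S2∩S3| = 0.0684.
|S1∩S2∩S3| = 0.
|S1 ∪ S2 ∪ S3| = 128 − 3.5513 + 0 = 124.45.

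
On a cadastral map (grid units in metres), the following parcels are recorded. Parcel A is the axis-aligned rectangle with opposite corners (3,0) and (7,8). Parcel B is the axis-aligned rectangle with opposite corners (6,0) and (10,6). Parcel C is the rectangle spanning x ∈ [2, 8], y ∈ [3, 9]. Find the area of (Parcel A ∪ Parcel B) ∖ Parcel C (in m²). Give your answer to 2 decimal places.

|Parcel A ∪ Parcel B| = 50.
|(Parcel A ∪ Parcel B) ∩ Parcel C| = 23.
|(Parcel A ∪ Parcel B) ∖ Parcel C| = 50 − 23 = 27.00.

27.00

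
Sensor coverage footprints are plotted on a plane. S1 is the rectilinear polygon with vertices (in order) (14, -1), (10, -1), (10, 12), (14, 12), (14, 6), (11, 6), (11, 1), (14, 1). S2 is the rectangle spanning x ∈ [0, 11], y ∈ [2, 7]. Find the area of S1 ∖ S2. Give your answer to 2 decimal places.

|S1| = 37, |S1∩S2| = 5.
|S1 ∖ S2| = |S1| − |S1∩S2| = 37 − 5 = 32.00.

32.00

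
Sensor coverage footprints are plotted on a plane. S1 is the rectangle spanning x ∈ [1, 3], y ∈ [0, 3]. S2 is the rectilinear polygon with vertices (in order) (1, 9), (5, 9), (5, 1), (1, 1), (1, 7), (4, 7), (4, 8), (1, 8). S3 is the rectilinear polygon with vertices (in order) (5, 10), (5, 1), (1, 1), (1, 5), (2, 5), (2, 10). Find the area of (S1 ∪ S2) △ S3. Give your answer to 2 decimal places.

|S1 ∪ S2| = 31.
|(S1 ∪ S2) ∩ S3| = 26.
|(S1 ∪ S2) △ S3| = 31 + 31 − 52 = 10.00.

10.00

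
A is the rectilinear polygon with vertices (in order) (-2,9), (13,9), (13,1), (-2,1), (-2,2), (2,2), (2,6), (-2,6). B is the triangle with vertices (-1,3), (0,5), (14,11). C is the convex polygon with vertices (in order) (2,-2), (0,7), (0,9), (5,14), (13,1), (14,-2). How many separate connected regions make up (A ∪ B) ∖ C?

4

(A ∪ B) ∖ C splits into 4 disjoint pieces (area 20.609, area 3.2222, area 1.5214, area 6.1111).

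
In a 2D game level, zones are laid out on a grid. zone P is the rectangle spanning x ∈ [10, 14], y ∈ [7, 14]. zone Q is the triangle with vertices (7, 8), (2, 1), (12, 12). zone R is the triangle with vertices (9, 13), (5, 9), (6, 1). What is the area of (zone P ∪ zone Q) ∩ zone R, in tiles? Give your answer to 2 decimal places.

The region (zone P ∪ zone Q) ∩ zone R is the polygon with vertices (5.516,4.868), (5.404,5.766), (7,8), (7.938,8.75), (7.517,7.069).
By the shoelace formula its area is 2.97.

2.97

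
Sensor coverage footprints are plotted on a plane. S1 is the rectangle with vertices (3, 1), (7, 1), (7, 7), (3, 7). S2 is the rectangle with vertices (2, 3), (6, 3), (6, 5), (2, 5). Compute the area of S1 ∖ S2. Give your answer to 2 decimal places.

|S1∩S2|: x∈[3,6], y∈[3,5] → 3·2 = 6.
|S1| = 24.
|S1 ∖ S2| = |S1| − |S1∩S2| = 24 − 6 = 18.00.

18.00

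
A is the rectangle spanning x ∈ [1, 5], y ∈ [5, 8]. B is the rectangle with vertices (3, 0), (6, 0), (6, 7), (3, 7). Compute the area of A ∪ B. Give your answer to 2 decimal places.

By inclusion–exclusion:
Individual areas: |A| = 12, |B| = 21.
|A∩B|: x∈[3,5], y∈[5,7] → 2·2 = 4.
|A ∪ B| = 33 − 4 = 29.00.

29.00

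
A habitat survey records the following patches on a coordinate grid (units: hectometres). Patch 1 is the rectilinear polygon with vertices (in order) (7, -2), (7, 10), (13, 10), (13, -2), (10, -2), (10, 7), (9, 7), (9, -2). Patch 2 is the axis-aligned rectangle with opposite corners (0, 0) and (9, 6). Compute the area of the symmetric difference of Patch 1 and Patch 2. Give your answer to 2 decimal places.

93.00

|Patch 1| = 63, |Patch 2| = 54, |Patch 1∩Patch 2| = 12.
|Patch 1 △ Patch 2| = |Patch 1| + |Patch 2| − 2·|Patch 1∩Patch 2| = 63 + 54 − 24 = 93.00.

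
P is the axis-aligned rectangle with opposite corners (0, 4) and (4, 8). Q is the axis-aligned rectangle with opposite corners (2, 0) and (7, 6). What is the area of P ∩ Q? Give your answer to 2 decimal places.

|P∩Q|: x∈[2,4], y∈[4,6] → 2·2 = 4.

4.00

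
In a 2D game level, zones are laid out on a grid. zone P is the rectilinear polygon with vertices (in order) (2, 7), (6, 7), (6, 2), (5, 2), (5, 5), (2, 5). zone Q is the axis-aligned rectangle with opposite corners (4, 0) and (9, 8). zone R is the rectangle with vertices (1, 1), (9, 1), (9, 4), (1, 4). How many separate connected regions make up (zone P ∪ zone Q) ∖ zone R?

(zone P ∪ zone Q) ∖ zone R splits into 2 disjoint pieces (area 24, area 5).

2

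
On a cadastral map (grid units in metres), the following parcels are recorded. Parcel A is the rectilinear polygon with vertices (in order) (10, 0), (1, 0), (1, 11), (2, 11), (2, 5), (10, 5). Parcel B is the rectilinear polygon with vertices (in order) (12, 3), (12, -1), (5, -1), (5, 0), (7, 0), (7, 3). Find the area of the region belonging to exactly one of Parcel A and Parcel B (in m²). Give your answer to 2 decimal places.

55.00

|Parcel A| = 51, |Parcel B| = 22, |Parcel A∩Parcel B| = 9.
|Parcel A △ Parcel B| = |Parcel A| + |Parcel B| − 2·|Parcel A∩Parcel B| = 51 + 22 − 18 = 55.00.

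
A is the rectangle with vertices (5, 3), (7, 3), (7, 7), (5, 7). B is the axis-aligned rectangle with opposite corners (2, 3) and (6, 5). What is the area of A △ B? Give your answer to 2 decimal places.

|A∩B|: x∈[5,6], y∈[3,5] → 1·2 = 2.
|A △ B| = |A| + |B| − 2·|A∩B| = 8 + 8 − 4 = 12.00.

12.00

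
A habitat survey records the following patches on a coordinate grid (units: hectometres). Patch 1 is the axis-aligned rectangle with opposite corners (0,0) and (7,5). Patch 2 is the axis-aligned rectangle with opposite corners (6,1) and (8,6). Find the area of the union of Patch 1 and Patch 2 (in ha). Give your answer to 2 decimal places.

41.00

By inclusion–exclusion:
Individual areas: |Patch 1| = 35, |Patch 2| = 10.
|Patch 1∩Patch 2|: x∈[6,7], y∈[1,5] → 1·4 = 4.
|Patch 1 ∪ Patch 2| = 45 − 4 = 41.00.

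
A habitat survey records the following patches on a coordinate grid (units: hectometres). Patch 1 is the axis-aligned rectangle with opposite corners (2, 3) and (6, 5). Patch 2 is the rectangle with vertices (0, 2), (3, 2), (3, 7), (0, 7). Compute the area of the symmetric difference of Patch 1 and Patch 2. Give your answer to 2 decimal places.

19.00

|Patch 1∩Patch 2|: x∈[2,3], y∈[3,5] → 1·2 = 2.
|Patch 1 △ Patch 2| = |Patch 1| + |Patch 2| − 2·|Patch 1∩Patch 2| = 8 + 15 − 4 = 19.00.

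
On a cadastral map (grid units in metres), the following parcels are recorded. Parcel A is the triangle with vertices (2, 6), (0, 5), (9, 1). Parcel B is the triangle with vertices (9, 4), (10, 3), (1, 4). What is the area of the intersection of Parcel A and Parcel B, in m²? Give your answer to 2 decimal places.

0.83

The intersection is the polygon with vertices (2.25,4), (4.8,4), (5.5,3.5), (2.667,3.815).
By the shoelace formula its area is 0.83.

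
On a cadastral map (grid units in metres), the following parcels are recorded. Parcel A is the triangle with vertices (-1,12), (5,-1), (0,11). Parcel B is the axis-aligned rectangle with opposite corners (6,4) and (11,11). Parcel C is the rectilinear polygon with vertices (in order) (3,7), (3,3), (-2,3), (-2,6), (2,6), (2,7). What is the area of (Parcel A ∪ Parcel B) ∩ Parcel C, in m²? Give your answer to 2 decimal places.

The region (Parcel A ∪ Parcel B) ∩ Parcel C is the polygon with vertices (1.769,6), (2,6), (2,6.2), (3,3.8), (3,3.333).
By the shoelace formula its area is 0.64.

0.64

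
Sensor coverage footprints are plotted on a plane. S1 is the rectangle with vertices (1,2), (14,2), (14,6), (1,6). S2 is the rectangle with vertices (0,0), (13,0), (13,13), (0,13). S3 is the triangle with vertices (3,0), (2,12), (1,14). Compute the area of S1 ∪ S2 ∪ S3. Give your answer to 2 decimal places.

173.18

By inclusion–exclusion:
Individual areas: |S1| = 52, |S2| = 169, |S3| = 5.
|S1∩S2|: x∈[1,13], y∈[2,6] → 12·4 = 48.
|S1∩S3| = 0.9524.
|S2∩S3| = 4.8214.
|S1∩S2∩S3| = 0.9524.
|S1 ∪ S2 ∪ S3| = 226 − 53.7738 + 0.9524 = 173.18.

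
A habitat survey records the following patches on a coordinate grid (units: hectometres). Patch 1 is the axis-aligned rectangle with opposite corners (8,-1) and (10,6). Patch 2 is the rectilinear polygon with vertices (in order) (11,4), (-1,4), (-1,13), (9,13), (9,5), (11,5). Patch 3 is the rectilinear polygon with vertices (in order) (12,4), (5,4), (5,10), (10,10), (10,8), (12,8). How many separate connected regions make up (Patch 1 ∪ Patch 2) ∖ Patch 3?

(Patch 1 ∪ Patch 2) ∖ Patch 3 splits into 2 disjoint pieces (area 10, area 66).

2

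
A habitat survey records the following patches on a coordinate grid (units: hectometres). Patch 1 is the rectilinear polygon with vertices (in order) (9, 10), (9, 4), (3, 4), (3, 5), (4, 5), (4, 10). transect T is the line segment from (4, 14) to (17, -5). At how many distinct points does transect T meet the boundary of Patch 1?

2

The segment meets the boundary at (9,6.692), (6.737,10).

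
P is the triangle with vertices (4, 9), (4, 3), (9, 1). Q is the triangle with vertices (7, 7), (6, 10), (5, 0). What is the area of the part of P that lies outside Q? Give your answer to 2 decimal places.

12.53

|P| = 15, |P∩Q| = 2.4666.
|P ∖ Q| = |P| − |P∩Q| = 15 − 2.4666 = 12.53.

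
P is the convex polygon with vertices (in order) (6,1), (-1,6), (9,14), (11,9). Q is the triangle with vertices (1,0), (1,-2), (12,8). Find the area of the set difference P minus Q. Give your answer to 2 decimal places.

|P| = 73.5, |P∩Q| = 3.9286.
|P ∖ Q| = |P| − |P∩Q| = 73.5 − 3.9286 = 69.57.

69.57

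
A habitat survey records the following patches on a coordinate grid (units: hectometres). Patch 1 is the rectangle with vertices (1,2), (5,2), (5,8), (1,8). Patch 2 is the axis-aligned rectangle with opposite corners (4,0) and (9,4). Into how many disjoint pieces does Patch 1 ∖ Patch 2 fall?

1

Patch 1 ∖ Patch 2 is a single connected region.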